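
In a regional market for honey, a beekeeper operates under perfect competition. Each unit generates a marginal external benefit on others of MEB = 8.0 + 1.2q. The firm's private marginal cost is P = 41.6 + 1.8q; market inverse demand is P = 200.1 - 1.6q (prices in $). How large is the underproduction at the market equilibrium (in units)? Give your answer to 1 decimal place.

Market equilibrium (private): 41.6 + 1.8q = 200.1 - 1.6q → q_m = 46.6176.
Social marginal cost = private MC − MEB = 33.6 + 0.6q.
Set SMC = demand: 33.6 + 0.6q = 200.1 - 1.6q → q* = 75.6818.
Gap = |46.6176 − 75.6818| = 29.0642.

29.1 units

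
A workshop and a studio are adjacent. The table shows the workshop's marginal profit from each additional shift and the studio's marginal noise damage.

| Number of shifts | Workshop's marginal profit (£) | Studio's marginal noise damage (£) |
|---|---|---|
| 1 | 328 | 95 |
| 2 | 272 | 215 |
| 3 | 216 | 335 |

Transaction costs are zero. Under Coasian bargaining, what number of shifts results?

Bargaining reaches the level where marginal profit last exceeds marginal noise damage.
That holds through level 2 (272 ≥ 215) but not at 3 (216 < 335).

2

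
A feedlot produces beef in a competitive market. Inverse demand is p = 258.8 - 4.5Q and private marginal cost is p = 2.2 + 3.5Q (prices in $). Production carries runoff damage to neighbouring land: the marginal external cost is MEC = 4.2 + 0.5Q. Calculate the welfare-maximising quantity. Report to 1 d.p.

Social marginal cost = private MC + MEC = 6.4 + 4.0Q.
Set SMC = demand: 6.4 + 4.0Q = 258.8 - 4.5Q → Q* = 29.6941.

Q* = 29.7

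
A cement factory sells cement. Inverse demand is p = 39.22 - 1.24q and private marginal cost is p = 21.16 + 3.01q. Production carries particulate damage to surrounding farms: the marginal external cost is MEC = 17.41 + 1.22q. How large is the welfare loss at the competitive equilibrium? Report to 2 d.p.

DWL = 46.66

Market equilibrium (private): 21.16 + 3.01q = 39.22 - 1.24q → q_m = 4.2494.
Social marginal cost = private MC + MEC = 38.57 + 4.23q.
Set SMC = demand: 38.57 + 4.23q = 39.22 - 1.24q → q* = 0.1188.
Between q* and q_m the wedge SMC − demand runs linearly from 0 to MEC(q_m), so the loss is a triangle.
DWL = ½ × 4.1306 × 22.5943 = 46.6640.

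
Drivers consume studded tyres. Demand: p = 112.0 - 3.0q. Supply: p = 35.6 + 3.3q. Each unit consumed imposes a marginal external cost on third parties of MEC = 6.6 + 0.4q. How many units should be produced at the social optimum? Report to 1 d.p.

q* = 10.4

Social marginal benefit = demand − MEC = 105.4 - 3.4q.
Set SMB = MC: 105.4 - 3.4q = 35.6 + 3.3q → q* = 10.4179.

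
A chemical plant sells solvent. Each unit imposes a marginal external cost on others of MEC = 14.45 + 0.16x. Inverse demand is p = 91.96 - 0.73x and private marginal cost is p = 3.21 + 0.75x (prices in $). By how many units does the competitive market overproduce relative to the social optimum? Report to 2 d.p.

14.66 units

Market equilibrium (private): 3.21 + 0.75x = 91.96 - 0.73x → x_m = 59.9662.
Social marginal cost = private MC + MEC = 17.66 + 0.91x.
Set SMC = demand: 17.66 + 0.91x = 91.96 - 0.73x → x* = 45.3049.
Gap = |59.9662 − 45.3049| = 14.6613.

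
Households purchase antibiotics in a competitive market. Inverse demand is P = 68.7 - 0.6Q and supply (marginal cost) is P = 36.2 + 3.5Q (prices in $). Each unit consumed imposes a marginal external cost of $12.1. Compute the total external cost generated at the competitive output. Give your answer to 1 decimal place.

Market equilibrium (private): 36.2 + 3.5Q = 68.7 - 0.6Q → Q_m = 7.9268.
Total external cost = MEC × Q_m = 12.1 × 7.9268 = 95.9143.

$95.9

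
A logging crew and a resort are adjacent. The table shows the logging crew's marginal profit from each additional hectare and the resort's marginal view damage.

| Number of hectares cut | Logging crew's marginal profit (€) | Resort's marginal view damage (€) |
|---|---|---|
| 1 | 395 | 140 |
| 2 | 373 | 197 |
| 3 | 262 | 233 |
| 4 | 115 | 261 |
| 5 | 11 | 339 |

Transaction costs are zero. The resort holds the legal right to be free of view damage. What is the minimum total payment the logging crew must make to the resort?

€570

Efficient level: marginal profit ≥ marginal view damage through level 3, so k* = 3.
With the resort holding the right, the logging crew must at least compensate total damage at k*: 140 + 197 + 233 = 570.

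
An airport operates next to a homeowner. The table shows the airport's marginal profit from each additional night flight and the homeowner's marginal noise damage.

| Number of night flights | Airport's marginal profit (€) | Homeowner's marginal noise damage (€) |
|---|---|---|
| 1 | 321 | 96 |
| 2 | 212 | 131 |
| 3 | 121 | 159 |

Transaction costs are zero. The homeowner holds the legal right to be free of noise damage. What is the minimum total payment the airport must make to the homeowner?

Efficient level: marginal profit ≥ marginal noise damage through level 2, so k* = 2.
With the homeowner holding the right, the airport must at least compensate total damage at k*: 96 + 131 = 227.

€227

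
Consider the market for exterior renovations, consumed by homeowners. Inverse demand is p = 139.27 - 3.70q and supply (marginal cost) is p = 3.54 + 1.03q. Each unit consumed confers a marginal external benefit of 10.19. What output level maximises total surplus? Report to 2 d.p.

q* = 30.85

Social marginal benefit = demand + MEB = 149.46 - 3.70q.
Set SMB = MC: 149.46 - 3.70q = 3.54 + 1.03q → q* = 30.8499.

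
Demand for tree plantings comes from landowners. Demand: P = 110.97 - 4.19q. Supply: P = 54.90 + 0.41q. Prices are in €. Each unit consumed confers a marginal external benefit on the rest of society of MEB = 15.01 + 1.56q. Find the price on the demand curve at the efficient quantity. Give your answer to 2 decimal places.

Social marginal benefit = demand + MEB = 125.98 - 2.63q.
Set SMB = MC: 125.98 - 2.63q = 54.90 + 0.41q → q* = 23.3816.
Consumer price on the demand curve at q*: 110.97 − 4.19×23.3816 = 13.0011.

P = €13.00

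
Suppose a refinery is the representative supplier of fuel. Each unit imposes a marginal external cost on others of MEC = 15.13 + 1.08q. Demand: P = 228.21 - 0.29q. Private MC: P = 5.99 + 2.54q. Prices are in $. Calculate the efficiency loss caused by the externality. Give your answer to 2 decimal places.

Market equilibrium (private): 5.99 + 2.54q = 228.21 - 0.29q → q_m = 78.5230.
Social marginal cost = private MC + MEC = 21.12 + 3.62q.
Set SMC = demand: 21.12 + 3.62q = 228.21 - 0.29q → q* = 52.9642.
The welfare-loss triangle has base |q_m − q*| and height MEC(q_m) (the vertical gap between SMC and demand is zero at q* and MEC at q_m).
DWL = ½ × 25.5588 × 99.9348 = 1277.1068.

DWL = $1277.11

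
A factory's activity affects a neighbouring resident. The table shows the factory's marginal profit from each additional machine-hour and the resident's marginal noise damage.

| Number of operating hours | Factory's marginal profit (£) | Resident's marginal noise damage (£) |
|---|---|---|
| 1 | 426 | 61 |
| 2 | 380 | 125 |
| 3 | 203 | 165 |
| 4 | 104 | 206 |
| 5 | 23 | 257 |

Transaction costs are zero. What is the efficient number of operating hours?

Bargaining reaches the level where marginal profit last exceeds marginal noise damage.
That holds through level 3 (203 ≥ 165) but not at 4 (104 < 206).

3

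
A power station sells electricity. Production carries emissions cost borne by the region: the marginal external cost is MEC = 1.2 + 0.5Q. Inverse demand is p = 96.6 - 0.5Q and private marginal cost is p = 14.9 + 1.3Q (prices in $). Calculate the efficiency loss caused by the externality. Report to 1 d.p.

DWL = $124.1

Market equilibrium (private): 14.9 + 1.3Q = 96.6 - 0.5Q → Q_m = 45.3889.
Social marginal cost = private MC + MEC = 16.1 + 1.8Q.
Set SMC = demand: 16.1 + 1.8Q = 96.6 - 0.5Q → Q* = 35.0000.
The welfare-loss triangle has base |Q_m − Q*| and height MEC(Q_m) (the vertical gap between SMC and demand is zero at Q* and MEC at Q_m).
DWL = ½ × 10.3889 × 23.8944 = 124.1183.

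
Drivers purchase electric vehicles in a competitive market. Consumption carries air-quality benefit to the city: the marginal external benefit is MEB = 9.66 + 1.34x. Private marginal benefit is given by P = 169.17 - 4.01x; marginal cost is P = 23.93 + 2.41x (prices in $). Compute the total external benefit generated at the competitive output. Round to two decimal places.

Market equilibrium (private): 23.93 + 2.41x = 169.17 - 4.01x → x_m = 22.6231.
Total external benefit = ∫₀^{x_m} (9.66 + 1.34x) dx = 9.66×22.6231 + ½×1.34×22.6231² = 561.4483.

$561.45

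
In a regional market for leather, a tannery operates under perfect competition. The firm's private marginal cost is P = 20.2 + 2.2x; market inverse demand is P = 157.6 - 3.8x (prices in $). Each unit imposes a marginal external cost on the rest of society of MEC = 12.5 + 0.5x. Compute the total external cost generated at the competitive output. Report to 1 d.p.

Market equilibrium (private): 20.2 + 2.2x = 157.6 - 3.8x → x_m = 22.9000.
Total external cost = ∫₀^{x_m} (12.5 + 0.5x) dx = 12.5×22.9000 + ½×0.5×22.9000² = 417.3525.

$417.4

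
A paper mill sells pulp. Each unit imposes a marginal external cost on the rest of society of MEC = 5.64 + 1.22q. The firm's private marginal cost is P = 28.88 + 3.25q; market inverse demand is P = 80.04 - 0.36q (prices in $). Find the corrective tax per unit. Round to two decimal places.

tax = $17.14 per unit

Social marginal cost = private MC + MEC = 34.52 + 4.47q.
Set SMC = demand: 34.52 + 4.47q = 80.04 - 0.36q → q* = 9.4244.
The Pigouvian tax equals MEC at q*: 5.64 + 1.22×9.4244 = 17.1378.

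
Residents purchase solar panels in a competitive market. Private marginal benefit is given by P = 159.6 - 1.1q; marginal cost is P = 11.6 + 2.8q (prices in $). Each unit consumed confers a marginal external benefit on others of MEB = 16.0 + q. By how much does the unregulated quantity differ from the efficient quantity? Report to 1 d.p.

18.6 units

Market equilibrium (private): 11.6 + 2.8q = 159.6 - 1.1q → q_m = 37.9487.
Social marginal benefit = demand + MEB = 175.6 - 0.1q.
Set SMB = MC: 175.6 - 0.1q = 11.6 + 2.8q → q* = 56.5517.
Gap = |37.9487 − 56.5517| = 18.6030.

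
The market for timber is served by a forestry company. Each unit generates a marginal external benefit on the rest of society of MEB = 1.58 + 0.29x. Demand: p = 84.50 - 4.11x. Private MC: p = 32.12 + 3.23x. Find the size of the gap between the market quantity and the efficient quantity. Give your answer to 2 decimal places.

0.52 units

Market equilibrium (private): 32.12 + 3.23x = 84.50 - 4.11x → x_m = 7.1362.
Social marginal cost = private MC − MEB = 30.54 + 2.94x.
Set SMC = demand: 30.54 + 2.94x = 84.50 - 4.11x → x* = 7.6539.
Gap = |7.1362 − 7.6539| = 0.5177.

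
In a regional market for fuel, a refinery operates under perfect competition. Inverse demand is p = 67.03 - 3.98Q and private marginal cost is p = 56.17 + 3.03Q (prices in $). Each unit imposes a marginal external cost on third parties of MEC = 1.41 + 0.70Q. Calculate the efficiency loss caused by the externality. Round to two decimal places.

DWL = $0.40

Market equilibrium (private): 56.17 + 3.03Q = 67.03 - 3.98Q → Q_m = 1.5492.
Social marginal cost = private MC + MEC = 57.58 + 3.73Q.
Set SMC = demand: 57.58 + 3.73Q = 67.03 - 3.98Q → Q* = 1.2257.
Height of the DWL triangle at Q_m is SMC(Q_m) − demand(Q_m) = MEC(Q_m) = 2.4945.
DWL = ½ × 0.3235 × 2.4945 = 0.4035.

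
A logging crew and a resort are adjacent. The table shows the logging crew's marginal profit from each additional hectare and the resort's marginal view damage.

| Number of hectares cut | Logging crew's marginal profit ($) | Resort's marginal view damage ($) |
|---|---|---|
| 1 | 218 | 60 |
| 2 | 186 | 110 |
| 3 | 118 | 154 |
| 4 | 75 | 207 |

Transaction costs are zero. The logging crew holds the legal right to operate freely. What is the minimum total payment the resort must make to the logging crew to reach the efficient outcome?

$193

Left alone the logging crew would choose level 4 (marginal profit stays positive).
Efficient level: k* = 2 (marginal profit ≥ marginal view damage through 2).
The resort must at least cover the logging crew's forgone profit from cutting 4→2: 118 + 75 = 193.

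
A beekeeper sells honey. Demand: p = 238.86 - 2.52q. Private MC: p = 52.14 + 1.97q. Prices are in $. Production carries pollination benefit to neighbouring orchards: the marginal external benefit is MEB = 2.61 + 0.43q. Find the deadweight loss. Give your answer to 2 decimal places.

Market equilibrium (private): 52.14 + 1.97q = 238.86 - 2.52q → q_m = 41.5857.
Social marginal cost = private MC − MEB = 49.53 + 1.54q.
Set SMC = demand: 49.53 + 1.54q = 238.86 - 2.52q → q* = 46.6330.
Between q* and q_m the wedge demand − SMC runs linearly from 0 to MEB(q_m), so the loss is a triangle.
DWL = ½ × 5.0473 × 20.4919 = 51.7144.

DWL = $51.71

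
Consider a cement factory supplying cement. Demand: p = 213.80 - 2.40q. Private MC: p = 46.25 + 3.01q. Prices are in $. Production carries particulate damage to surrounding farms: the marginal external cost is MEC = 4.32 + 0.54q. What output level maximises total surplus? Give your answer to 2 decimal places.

q* = 27.43

Social marginal cost = private MC + MEC = 50.57 + 3.55q.
Set SMC = demand: 50.57 + 3.55q = 213.80 - 2.40q → q* = 27.4336.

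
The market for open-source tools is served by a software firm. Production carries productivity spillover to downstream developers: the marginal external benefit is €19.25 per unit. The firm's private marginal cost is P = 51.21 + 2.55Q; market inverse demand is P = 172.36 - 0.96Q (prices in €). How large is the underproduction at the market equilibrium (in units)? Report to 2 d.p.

5.48 units

Market equilibrium (private): 51.21 + 2.55Q = 172.36 - 0.96Q → Q_m = 34.5157.
Social marginal cost = private MC − MEB = 31.96 + 2.55Q.
Set SMC = demand: 31.96 + 2.55Q = 172.36 - 0.96Q → Q* = 40.0000.
Gap = |34.5157 − 40.0000| = 5.4843.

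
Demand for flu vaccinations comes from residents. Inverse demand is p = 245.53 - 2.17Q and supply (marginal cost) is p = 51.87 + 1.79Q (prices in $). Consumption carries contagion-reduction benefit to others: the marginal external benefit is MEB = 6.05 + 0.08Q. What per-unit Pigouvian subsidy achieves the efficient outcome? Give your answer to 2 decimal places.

subsidy = $10.17 per unit

Social marginal benefit = demand + MEB = 251.58 - 2.09Q.
Set SMB = MC: 251.58 - 2.09Q = 51.87 + 1.79Q → Q* = 51.4716.
The Pigouvian subsidy equals MEB at Q*: 6.05 + 0.08×51.4716 = 10.1677.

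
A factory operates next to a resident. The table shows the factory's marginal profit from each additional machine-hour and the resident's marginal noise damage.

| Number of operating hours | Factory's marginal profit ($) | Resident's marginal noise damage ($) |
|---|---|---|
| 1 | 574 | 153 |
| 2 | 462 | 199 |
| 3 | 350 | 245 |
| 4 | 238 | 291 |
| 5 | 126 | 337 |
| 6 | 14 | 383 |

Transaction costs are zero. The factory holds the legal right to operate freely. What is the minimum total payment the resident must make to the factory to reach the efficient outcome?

$378

Left alone the factory would choose level 6 (marginal profit stays positive).
Efficient level: k* = 3 (marginal profit ≥ marginal noise damage through 3).
The resident must at least cover the factory's forgone profit from cutting 6→3: 238 + 126 + 14 = 378.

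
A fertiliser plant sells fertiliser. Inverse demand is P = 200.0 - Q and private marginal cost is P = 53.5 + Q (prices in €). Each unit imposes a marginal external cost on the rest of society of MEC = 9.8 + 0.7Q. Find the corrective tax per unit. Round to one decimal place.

tax = €45.2 per unit

Social marginal cost = private MC + MEC = 63.3 + 1.7Q.
Set SMC = demand: 63.3 + 1.7Q = 200.0 - Q → Q* = 50.6296.
The Pigouvian tax equals MEC at Q*: 9.8 + 0.7×50.6296 = 45.2407.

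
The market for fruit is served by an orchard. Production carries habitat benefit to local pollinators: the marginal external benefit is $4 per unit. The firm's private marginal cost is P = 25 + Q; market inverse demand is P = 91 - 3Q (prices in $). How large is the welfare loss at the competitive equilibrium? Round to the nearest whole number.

DWL = $2

Market equilibrium (private): 25 + Q = 91 - 3Q → Q_m = 16.5000.
Social marginal cost = private MC − MEB = 21 + Q.
Set SMC = demand: 21 + Q = 91 - 3Q → Q* = 17.5000.
Between Q* and Q_m the wedge demand − SMC runs linearly from 0 to MEB(Q_m), so the loss is a triangle.
DWL = ½ × 1.0000 × 4.0000 = 2.0000.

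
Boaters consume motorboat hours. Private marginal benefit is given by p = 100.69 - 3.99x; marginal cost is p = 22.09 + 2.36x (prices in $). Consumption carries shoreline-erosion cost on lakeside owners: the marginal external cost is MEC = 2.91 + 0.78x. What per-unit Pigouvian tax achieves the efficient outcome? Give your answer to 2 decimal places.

Social marginal benefit = demand − MEC = 97.78 - 4.77x.
Set SMB = MC: 97.78 - 4.77x = 22.09 + 2.36x → x* = 10.6157.
The Pigouvian tax equals MEC at x*: 2.91 + 0.78×10.6157 = 11.1902.

tax = $11.19 per unit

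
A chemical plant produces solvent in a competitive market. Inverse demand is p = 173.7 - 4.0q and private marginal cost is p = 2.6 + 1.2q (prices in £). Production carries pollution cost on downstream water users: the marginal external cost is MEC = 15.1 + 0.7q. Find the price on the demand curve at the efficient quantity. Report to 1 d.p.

P = £67.9

Social marginal cost = private MC + MEC = 17.7 + 1.9q.
Set SMC = demand: 17.7 + 1.9q = 173.7 - 4.0q → q* = 26.4407.
Consumer price on the demand curve at q*: 173.7 − 4.0×26.4407 = 67.9372.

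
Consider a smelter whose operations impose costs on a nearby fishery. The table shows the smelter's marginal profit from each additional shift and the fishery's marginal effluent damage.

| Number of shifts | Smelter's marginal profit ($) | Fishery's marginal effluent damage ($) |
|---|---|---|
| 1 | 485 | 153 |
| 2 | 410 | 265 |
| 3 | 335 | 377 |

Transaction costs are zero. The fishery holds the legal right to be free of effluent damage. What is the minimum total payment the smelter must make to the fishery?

Efficient level: marginal profit ≥ marginal effluent damage through level 2, so k* = 2.
With the fishery holding the right, the smelter must at least compensate total damage at k*: 153 + 265 = 418.

$418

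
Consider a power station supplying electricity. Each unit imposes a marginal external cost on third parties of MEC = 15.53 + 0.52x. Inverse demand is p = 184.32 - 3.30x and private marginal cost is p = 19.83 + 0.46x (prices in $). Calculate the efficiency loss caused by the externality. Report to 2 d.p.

DWL = $171.17

Market equilibrium (private): 19.83 + 0.46x = 184.32 - 3.30x → x_m = 43.7473.
Social marginal cost = private MC + MEC = 35.36 + 0.98x.
Set SMC = demand: 35.36 + 0.98x = 184.32 - 3.30x → x* = 34.8037.
The welfare-loss triangle has base |x_m − x*| and height MEC(x_m) (the vertical gap between SMC and demand is zero at x* and MEC at x_m).
DWL = ½ × 8.9436 × 38.2786 = 171.1742.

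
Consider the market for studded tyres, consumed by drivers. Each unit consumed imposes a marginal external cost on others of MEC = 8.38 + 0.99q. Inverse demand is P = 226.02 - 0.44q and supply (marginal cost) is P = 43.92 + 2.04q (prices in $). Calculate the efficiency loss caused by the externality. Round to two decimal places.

DWL = $947.10

Market equilibrium (private): 43.92 + 2.04q = 226.02 - 0.44q → q_m = 73.4274.
Social marginal benefit = demand − MEC = 217.64 - 1.43q.
Set SMB = MC: 217.64 - 1.43q = 43.92 + 2.04q → q* = 50.0634.
Height of the DWL triangle at q_m is MC(q_m) − SMB(q_m) = MEC(q_m) = 81.0731.
DWL = ½ × 23.3640 × 81.0731 = 947.0960.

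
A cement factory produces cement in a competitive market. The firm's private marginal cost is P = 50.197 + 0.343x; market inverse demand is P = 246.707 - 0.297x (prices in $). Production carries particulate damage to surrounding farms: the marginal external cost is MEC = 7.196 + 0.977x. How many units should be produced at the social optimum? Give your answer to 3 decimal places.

Social marginal cost = private MC + MEC = 57.393 + 1.320x.
Set SMC = demand: 57.393 + 1.320x = 246.707 - 0.297x → x* = 117.0773.

x* = 117.077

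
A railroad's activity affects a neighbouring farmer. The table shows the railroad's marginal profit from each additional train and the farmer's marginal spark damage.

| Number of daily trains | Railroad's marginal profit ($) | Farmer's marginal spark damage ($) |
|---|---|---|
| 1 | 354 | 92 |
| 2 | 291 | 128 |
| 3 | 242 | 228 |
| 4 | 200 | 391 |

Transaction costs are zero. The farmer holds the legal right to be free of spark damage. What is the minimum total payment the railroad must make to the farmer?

Efficient level: marginal profit ≥ marginal spark damage through level 3, so k* = 3.
With the farmer holding the right, the railroad must at least compensate total damage at k*: 92 + 128 + 228 = 448.

$448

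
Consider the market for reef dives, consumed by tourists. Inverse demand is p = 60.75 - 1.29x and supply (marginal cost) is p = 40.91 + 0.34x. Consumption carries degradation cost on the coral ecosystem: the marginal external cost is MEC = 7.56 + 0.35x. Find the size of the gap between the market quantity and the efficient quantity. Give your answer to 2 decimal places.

Market equilibrium (private): 40.91 + 0.34x = 60.75 - 1.29x → x_m = 12.1718.
Social marginal benefit = demand − MEC = 53.19 - 1.64x.
Set SMB = MC: 53.19 - 1.64x = 40.91 + 0.34x → x* = 6.2020.
Gap = |12.1718 − 6.2020| = 5.9698.

5.97 units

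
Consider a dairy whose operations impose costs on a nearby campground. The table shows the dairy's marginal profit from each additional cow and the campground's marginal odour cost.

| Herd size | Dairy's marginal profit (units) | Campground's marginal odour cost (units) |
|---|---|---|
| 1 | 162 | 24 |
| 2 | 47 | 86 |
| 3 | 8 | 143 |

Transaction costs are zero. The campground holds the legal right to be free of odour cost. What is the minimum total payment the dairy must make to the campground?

Efficient level: marginal profit ≥ marginal odour cost through level 1, so k* = 1.
With the campground holding the right, the dairy must at least compensate total damage at k*: 24 = 24.

24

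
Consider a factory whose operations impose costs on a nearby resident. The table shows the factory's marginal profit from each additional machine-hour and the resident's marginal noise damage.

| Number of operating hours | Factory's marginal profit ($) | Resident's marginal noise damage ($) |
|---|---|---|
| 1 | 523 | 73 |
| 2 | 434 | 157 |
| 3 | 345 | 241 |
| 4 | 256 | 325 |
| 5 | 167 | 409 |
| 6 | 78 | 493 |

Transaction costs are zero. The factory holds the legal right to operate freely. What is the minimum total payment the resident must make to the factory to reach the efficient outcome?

$501

Left alone the factory would choose level 6 (marginal profit stays positive).
Efficient level: k* = 3 (marginal profit ≥ marginal noise damage through 3).
The resident must at least cover the factory's forgone profit from cutting 6→3: 256 + 167 + 78 = 501.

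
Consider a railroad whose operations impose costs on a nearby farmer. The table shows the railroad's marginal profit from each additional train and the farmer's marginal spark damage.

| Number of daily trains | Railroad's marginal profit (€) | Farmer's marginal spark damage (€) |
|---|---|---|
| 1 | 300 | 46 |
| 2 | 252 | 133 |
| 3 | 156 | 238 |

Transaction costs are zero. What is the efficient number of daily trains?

2

Bargaining reaches the level where marginal profit last exceeds marginal spark damage.
That holds through level 2 (252 ≥ 133) but not at 3 (156 < 238).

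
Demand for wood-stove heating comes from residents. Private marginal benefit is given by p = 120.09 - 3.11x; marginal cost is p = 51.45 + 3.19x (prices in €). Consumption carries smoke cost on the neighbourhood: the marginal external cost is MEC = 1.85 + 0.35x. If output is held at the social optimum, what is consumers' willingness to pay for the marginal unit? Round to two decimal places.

Social marginal benefit = demand − MEC = 118.24 - 3.46x.
Set SMB = MC: 118.24 - 3.46x = 51.45 + 3.19x → x* = 10.0436.
Consumer price on the demand curve at x*: 120.09 − 3.11×10.0436 = 88.8544.

P = €88.85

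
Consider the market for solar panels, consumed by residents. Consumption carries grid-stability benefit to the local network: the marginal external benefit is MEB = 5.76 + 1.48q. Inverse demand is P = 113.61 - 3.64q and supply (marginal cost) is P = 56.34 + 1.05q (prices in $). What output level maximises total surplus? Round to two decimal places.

q* = 19.64

Social marginal benefit = demand + MEB = 119.37 - 2.16q.
Set SMB = MC: 119.37 - 2.16q = 56.34 + 1.05q → q* = 19.6355.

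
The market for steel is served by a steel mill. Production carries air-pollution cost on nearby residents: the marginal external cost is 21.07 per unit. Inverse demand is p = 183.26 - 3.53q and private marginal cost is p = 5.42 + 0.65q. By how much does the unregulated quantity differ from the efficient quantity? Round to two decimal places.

Market equilibrium (private): 5.42 + 0.65q = 183.26 - 3.53q → q_m = 42.5455.
Social marginal cost = private MC + MEC = 26.49 + 0.65q.
Set SMC = demand: 26.49 + 0.65q = 183.26 - 3.53q → q* = 37.5048.
Gap = |42.5455 − 37.5048| = 5.0407.

5.04 units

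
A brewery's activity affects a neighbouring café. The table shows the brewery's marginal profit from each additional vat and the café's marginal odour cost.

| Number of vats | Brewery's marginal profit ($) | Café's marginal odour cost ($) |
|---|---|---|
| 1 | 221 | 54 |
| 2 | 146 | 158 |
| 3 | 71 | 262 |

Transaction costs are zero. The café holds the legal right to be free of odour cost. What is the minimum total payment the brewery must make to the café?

$54

Efficient level: marginal profit ≥ marginal odour cost through level 1, so k* = 1.
With the café holding the right, the brewery must at least compensate total damage at k*: 54 = 54.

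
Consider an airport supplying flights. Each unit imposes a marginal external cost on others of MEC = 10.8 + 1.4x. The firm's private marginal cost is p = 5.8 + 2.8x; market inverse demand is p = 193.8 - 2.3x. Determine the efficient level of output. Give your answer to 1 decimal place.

x* = 27.3

Social marginal cost = private MC + MEC = 16.6 + 4.2x.
Set SMC = demand: 16.6 + 4.2x = 193.8 - 2.3x → x* = 27.2615.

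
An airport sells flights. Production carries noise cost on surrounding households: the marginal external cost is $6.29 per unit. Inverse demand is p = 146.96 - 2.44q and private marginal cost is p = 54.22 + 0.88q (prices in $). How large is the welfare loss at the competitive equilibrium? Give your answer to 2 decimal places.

DWL = $5.96

Market equilibrium (private): 54.22 + 0.88q = 146.96 - 2.44q → q_m = 27.9337.
Social marginal cost = private MC + MEC = 60.51 + 0.88q.
Set SMC = demand: 60.51 + 0.88q = 146.96 - 2.44q → q* = 26.0392.
The welfare-loss triangle has base |q_m − q*| and height MEC(q_m) (the vertical gap between SMC and demand is zero at q* and MEC at q_m).
DWL = ½ × 1.8945 × 6.2900 = 5.9582.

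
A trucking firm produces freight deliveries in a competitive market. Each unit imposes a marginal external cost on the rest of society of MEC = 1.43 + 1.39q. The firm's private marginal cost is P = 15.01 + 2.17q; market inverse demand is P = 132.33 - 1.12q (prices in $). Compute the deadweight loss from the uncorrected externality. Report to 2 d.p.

DWL = $277.85

Market equilibrium (private): 15.01 + 2.17q = 132.33 - 1.12q → q_m = 35.6596.
Social marginal cost = private MC + MEC = 16.44 + 3.56q.
Set SMC = demand: 16.44 + 3.56q = 132.33 - 1.12q → q* = 24.7628.
Between q* and q_m the wedge SMC − demand runs linearly from 0 to MEC(q_m), so the loss is a triangle.
DWL = ½ × 10.8968 × 50.9968 = 277.8510.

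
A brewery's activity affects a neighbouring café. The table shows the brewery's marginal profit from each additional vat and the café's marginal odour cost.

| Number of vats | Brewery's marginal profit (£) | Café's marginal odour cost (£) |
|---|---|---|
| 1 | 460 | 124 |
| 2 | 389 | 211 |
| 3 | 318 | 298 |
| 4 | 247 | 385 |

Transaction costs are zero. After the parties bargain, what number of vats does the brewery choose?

3

Bargaining reaches the level where marginal profit last exceeds marginal odour cost.
That holds through level 3 (318 ≥ 298) but not at 4 (247 < 385).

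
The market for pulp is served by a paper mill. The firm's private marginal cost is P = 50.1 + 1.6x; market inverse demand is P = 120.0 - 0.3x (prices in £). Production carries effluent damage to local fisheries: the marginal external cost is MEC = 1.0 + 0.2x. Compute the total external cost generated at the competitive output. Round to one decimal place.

£172.1

Market equilibrium (private): 50.1 + 1.6x = 120.0 - 0.3x → x_m = 36.7895.
Total external cost = ∫₀^{x_m} (1.0 + 0.2x) dx = 1.0×36.7895 + ½×0.2×36.7895² = 172.1362.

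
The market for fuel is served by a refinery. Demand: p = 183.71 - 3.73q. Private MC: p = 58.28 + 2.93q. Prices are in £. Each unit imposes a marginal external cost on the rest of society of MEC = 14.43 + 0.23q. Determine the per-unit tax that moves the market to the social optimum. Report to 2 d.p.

tax = £18.14 per unit

Social marginal cost = private MC + MEC = 72.71 + 3.16q.
Set SMC = demand: 72.71 + 3.16q = 183.71 - 3.73q → q* = 16.1103.
The Pigouvian tax equals MEC at q*: 14.43 + 0.23×16.1103 = 18.1354.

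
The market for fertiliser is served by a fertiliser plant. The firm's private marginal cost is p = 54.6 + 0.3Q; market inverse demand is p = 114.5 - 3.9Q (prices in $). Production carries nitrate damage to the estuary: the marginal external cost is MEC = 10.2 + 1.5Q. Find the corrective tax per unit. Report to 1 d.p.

tax = $23.3 per unit

Social marginal cost = private MC + MEC = 64.8 + 1.8Q.
Set SMC = demand: 64.8 + 1.8Q = 114.5 - 3.9Q → Q* = 8.7193.
The Pigouvian tax equals MEC at Q*: 10.2 + 1.5×8.7193 = 23.2790.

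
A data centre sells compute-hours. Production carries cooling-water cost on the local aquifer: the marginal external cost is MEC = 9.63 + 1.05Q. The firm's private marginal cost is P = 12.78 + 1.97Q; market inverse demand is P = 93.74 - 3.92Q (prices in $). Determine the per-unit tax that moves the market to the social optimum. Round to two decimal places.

tax = $20.42 per unit

Social marginal cost = private MC + MEC = 22.41 + 3.02Q.
Set SMC = demand: 22.41 + 3.02Q = 93.74 - 3.92Q → Q* = 10.2781.
The Pigouvian tax equals MEC at Q*: 9.63 + 1.05×10.2781 = 20.4220.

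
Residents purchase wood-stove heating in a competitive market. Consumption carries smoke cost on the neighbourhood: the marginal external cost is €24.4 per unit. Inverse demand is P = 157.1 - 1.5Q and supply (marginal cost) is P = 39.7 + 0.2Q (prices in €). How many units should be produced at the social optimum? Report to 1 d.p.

Q* = 54.7

Social marginal benefit = demand − MEC = 132.7 - 1.5Q.
Set SMB = MC: 132.7 - 1.5Q = 39.7 + 0.2Q → Q* = 54.7059.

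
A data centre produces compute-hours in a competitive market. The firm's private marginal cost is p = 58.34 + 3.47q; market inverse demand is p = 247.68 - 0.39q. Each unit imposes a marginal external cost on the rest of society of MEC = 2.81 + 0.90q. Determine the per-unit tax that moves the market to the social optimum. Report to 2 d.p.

Social marginal cost = private MC + MEC = 61.15 + 4.37q.
Set SMC = demand: 61.15 + 4.37q = 247.68 - 0.39q → q* = 39.1870.
The Pigouvian tax equals MEC at q*: 2.81 + 0.90×39.1870 = 38.0783.

tax = 38.08 per unit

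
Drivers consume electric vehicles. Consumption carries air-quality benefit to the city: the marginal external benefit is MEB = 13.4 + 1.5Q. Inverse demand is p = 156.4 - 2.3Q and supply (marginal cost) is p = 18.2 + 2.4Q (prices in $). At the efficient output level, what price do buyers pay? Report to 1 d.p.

Social marginal benefit = demand + MEB = 169.8 - 0.8Q.
Set SMB = MC: 169.8 - 0.8Q = 18.2 + 2.4Q → Q* = 47.3750.
Consumer price on the demand curve at Q*: 156.4 − 2.3×47.3750 = 47.4375.

P = $47.4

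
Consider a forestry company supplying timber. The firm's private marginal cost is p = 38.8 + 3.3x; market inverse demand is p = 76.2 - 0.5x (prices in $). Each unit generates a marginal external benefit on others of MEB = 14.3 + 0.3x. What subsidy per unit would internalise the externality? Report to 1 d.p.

Social marginal cost = private MC − MEB = 24.5 + 3.0x.
Set SMC = demand: 24.5 + 3.0x = 76.2 - 0.5x → x* = 14.7714.
The Pigouvian subsidy equals MEB at x*: 14.3 + 0.3×14.7714 = 18.7314.

subsidy = $18.7 per unit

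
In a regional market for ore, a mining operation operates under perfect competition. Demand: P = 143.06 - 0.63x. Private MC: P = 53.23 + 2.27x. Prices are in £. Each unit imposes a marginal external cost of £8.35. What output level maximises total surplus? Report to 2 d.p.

x* = 28.10

Social marginal cost = private MC + MEC = 61.58 + 2.27x.
Set SMC = demand: 61.58 + 2.27x = 143.06 - 0.63x → x* = 28.0966.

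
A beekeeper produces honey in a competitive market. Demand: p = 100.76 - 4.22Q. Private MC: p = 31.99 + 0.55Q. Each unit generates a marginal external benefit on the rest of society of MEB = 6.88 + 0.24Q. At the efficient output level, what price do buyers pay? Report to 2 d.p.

P = 30.29

Social marginal cost = private MC − MEB = 25.11 + 0.31Q.
Set SMC = demand: 25.11 + 0.31Q = 100.76 - 4.22Q → Q* = 16.6998.
Consumer price on the demand curve at Q*: 100.76 − 4.22×16.6998 = 30.2868.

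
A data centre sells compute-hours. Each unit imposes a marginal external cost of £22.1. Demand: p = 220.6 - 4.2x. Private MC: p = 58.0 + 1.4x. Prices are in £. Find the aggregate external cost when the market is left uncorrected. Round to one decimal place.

£641.7

Market equilibrium (private): 58.0 + 1.4x = 220.6 - 4.2x → x_m = 29.0357.
Total external cost = MEC × x_m = 22.1 × 29.0357 = 641.6890.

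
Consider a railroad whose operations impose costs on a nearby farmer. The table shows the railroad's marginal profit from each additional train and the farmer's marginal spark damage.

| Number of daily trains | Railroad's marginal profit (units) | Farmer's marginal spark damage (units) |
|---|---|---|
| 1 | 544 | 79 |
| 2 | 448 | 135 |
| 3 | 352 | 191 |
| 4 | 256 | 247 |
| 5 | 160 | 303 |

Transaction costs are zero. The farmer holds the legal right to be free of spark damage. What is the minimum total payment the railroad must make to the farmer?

Efficient level: marginal profit ≥ marginal spark damage through level 4, so k* = 4.
With the farmer holding the right, the railroad must at least compensate total damage at k*: 79 + 135 + 191 + 247 = 652.

652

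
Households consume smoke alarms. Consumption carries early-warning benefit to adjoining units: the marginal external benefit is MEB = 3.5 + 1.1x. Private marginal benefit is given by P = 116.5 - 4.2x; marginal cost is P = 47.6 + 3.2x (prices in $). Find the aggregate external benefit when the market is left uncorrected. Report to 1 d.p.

Market equilibrium (private): 47.6 + 3.2x = 116.5 - 4.2x → x_m = 9.3108.
Total external benefit = ∫₀^{x_m} (3.5 + 1.1x) dx = 3.5×9.3108 + ½×1.1×9.3108² = 80.2678.

$80.3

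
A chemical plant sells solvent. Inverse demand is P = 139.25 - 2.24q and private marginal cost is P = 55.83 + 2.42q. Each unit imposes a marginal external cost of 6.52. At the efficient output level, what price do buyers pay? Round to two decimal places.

Social marginal cost = private MC + MEC = 62.35 + 2.42q.
Set SMC = demand: 62.35 + 2.42q = 139.25 - 2.24q → q* = 16.5021.
Consumer price on the demand curve at q*: 139.25 − 2.24×16.5021 = 102.2853.

P = 102.29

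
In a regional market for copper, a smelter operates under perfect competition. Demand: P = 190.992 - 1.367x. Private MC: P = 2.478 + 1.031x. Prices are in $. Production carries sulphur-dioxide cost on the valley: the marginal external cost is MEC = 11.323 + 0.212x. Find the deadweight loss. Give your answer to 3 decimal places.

Market equilibrium (private): 2.478 + 1.031x = 190.992 - 1.367x → x_m = 78.6130.
Social marginal cost = private MC + MEC = 13.801 + 1.243x.
Set SMC = demand: 13.801 + 1.243x = 190.992 - 1.367x → x* = 67.8893.
The loss is the area between SMC and demand from x* to x_m; with linear curves that's a triangle of height MEC(x_m).
DWL = ½ × 10.7237 × 27.9890 = 150.0728.

DWL = $150.073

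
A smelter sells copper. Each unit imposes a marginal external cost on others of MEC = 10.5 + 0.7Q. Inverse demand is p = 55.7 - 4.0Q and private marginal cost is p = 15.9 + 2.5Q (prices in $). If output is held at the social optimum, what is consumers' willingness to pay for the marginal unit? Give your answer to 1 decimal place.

Social marginal cost = private MC + MEC = 26.4 + 3.2Q.
Set SMC = demand: 26.4 + 3.2Q = 55.7 - 4.0Q → Q* = 4.0694.
Consumer price on the demand curve at Q*: 55.7 − 4.0×4.0694 = 39.4224.

P = $39.4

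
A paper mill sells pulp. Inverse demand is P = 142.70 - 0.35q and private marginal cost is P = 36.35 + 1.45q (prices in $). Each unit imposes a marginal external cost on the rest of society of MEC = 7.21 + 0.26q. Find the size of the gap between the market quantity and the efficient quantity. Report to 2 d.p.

Market equilibrium (private): 36.35 + 1.45q = 142.70 - 0.35q → q_m = 59.0833.
Social marginal cost = private MC + MEC = 43.56 + 1.71q.
Set SMC = demand: 43.56 + 1.71q = 142.70 - 0.35q → q* = 48.1262.
Gap = |59.0833 − 48.1262| = 10.9571.

10.96 units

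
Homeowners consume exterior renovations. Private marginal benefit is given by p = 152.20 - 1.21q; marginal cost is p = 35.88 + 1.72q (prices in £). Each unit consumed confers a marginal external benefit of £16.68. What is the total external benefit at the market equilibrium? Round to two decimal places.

£662.19

Market equilibrium (private): 35.88 + 1.72q = 152.20 - 1.21q → q_m = 39.6997.
Total external benefit = MEB × q_m = 16.68 × 39.6997 = 662.1910.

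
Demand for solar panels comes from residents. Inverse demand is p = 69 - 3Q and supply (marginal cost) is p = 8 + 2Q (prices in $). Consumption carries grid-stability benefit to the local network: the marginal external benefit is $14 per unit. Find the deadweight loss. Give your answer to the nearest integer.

Market equilibrium (private): 8 + 2Q = 69 - 3Q → Q_m = 12.2000.
Social marginal benefit = demand + MEB = 83 - 3Q.
Set SMB = MC: 83 - 3Q = 8 + 2Q → Q* = 15.0000.
The loss is the area between SMB and MC from Q* to Q_m; with linear curves that's a triangle of height MEB(Q_m).
DWL = ½ × 2.8000 × 14.0000 = 19.6000.

DWL = $20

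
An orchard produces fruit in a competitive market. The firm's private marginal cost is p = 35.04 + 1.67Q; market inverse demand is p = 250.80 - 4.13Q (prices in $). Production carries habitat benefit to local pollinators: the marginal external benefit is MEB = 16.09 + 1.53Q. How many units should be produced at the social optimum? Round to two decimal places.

Social marginal cost = private MC − MEB = 18.95 + 0.14Q.
Set SMC = demand: 18.95 + 0.14Q = 250.80 - 4.13Q → Q* = 54.2974.

Q* = 54.30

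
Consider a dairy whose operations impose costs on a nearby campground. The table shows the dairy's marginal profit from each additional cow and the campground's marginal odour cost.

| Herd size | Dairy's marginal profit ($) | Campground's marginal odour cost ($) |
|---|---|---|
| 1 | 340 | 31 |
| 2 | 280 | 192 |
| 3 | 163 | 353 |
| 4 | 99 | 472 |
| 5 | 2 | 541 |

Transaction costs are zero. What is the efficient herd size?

2

Bargaining reaches the level where marginal profit last exceeds marginal odour cost.
That holds through level 2 (280 ≥ 192) but not at 3 (163 < 353).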